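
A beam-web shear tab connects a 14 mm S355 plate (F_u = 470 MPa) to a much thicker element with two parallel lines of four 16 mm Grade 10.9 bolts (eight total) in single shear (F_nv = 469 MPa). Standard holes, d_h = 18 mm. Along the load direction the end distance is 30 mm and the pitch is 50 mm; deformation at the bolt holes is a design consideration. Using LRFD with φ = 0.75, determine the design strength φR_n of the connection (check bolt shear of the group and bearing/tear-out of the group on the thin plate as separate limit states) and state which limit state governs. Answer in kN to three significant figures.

566 kN (bolt shear governs)

Bolt shear: A_b = π·16²/4 = 201.1 mm²; R_n = 469 × 201.1 × 8 × 1 / 1000 = 754.4 kN → 0.75 × 754.4 = 566 kN.
Bearing (1.2 l_c t F_u ≤ 2.4 d t F_u): upper limit = 2.4·16·14·470 / 1000 = 252.7 kN.
  Edge l_c = 30 − 18/2 = 21 → r_n = 165.8 kN; interior l_c = 50 − 18 = 32 → r_n = 252.7 kN.
  R_n,bearing = 2·165.8 + 6·252.7 = 1848 kN → 0.75 × 1848 = 1390 kN.
Bolt shear governs: 566 kN.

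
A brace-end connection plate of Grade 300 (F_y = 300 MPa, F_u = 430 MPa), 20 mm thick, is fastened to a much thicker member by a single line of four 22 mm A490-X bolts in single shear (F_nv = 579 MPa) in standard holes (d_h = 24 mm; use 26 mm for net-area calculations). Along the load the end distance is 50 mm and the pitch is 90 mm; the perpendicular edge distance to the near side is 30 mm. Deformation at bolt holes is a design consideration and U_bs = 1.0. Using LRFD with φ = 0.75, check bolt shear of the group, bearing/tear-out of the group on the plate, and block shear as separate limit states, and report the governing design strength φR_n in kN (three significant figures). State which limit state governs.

Bolt shear: A_b = π·22²/4 = 380.1 mm²; R_n = 579 × 380.1 × 4 × 1 / 1000 = 880.4 kN → 0.75 × 880.4 = 660 kN.
Bearing: edge l_c = 38, r_n = 392.2 kN; interior l_c = 66, r_n = 454.1 kN; R_n = 392.2 + 3·454.1 = 1754 kN → 1320 kN.
Block shear: A_gv = 6400, A_nv = 4580, A_nt = 340 mm²; R_n = min(0.6F_uA_nv, 0.6F_yA_gv) + U_bs·F_u·A_nt = 1298 kN → 974 kN.
Bolt shear governs: 660 kN.

660 kN (bolt shear governs)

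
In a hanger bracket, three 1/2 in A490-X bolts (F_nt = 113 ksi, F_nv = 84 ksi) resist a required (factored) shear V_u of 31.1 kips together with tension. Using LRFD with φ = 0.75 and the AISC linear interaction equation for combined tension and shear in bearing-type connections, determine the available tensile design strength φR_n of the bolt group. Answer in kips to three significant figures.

23.1 kips

A_b = π·0.5²/4 = 0.1963 in²; f_rv = 31.1 / (3 × 0.1963) = 52.8 ksi.
F'_nt = 1.3 F_nt − (F_nt / φF_nv) f_rv = 1.3·113 − (113/(0.75·84))·52.8 = 52.2 ksi, capped at F_nt → F'_nt = 52.2 ksi.
R_n = F'_nt · A_b · n = 52.2 × 0.1963 × 3 = 30.75 kips.
Design strength φR_n = 0.75 × 30.75 = 23.1 kips.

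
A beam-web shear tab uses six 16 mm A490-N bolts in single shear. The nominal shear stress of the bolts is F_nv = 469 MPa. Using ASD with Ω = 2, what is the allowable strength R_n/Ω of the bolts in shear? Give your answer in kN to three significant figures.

A_b = π × 16² / 4 = 201.1 mm².
R_n = F_nv · A_b · n · n_s = 469 × 201.1 × 6 × 1 / 1000 = 565.8 kN.
Allowable strength R_n/Ω = 565.8 / 2 = 283 kN.

283 kN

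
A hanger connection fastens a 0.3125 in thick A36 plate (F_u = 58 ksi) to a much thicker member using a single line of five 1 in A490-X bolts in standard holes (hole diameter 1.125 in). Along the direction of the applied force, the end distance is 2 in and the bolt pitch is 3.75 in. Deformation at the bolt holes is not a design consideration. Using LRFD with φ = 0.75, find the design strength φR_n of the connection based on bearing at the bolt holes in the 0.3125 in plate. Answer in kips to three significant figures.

Per bolt r_n = 1.5 l_c t F_u ≤ 3.0 d t F_u; upper limit = 3.0 × 1 × 0.3125 × 58 = 54.38 kips.
Edge bolt: l_c = 2 − 1.125/2 = 1.438 in → 1.5 × 1.438 × 0.3125 × 58 = 39.08 → r_n = 39.08 kips.
Interior bolts: l_c = 3.75 − 1.125 = 2.625 in → 1.5 × 2.625 × 0.3125 × 58 = 71.37 → r_n = 54.38 kips.
R_n = 1 × 39.08 + 4 × 54.38 = 256.6 kips.
Design strength φR_n = 0.75 × 256.6 = 192 kips.

192 kips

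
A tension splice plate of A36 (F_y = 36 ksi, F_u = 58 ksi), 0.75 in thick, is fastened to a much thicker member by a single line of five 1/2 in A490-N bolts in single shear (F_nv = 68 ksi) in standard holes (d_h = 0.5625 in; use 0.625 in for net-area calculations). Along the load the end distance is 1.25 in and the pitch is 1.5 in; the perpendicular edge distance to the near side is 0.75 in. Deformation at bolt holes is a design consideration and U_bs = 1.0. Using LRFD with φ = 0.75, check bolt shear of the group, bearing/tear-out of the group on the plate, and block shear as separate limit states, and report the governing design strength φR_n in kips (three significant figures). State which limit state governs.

Bolt shear: A_b = π·0.5²/4 = 0.1963 in²; R_n = 68 × 0.1963 × 5 × 1 = 66.76 kips → 0.75 × 66.76 = 50.1 kips.
Bearing: edge l_c = 0.9688, r_n = 50.57 kips; interior l_c = 0.9375, r_n = 48.94 kips; R_n = 50.57 + 4·48.94 = 246.3 kips → 185 kips.
Block shear: A_gv = 5.438, A_nv = 3.328, A_nt = 0.3281 in²; R_n = min(0.6F_uA_nv, 0.6F_yA_gv) + U_bs·F_u·A_nt = 134.8 kips → 101 kips.
Bolt shear governs: 50.1 kips.

50.1 kips (bolt shear governs)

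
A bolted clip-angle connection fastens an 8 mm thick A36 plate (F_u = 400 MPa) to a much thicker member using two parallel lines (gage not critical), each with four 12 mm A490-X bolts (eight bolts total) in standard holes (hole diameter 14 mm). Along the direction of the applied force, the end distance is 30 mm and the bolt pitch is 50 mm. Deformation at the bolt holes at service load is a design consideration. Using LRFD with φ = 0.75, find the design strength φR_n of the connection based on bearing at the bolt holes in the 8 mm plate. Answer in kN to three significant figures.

Per bolt r_n = 1.2 l_c t F_u ≤ 2.4 d t F_u; upper limit = 2.4 × 12 × 8 × 400 / 1000 = 92.16 kN.
Edge bolt: l_c = 30 − 14/2 = 23 mm → 1.2 × 23 × 8 × 400 / 1000 = 88.32 → r_n = 88.32 kN.
Interior bolts: l_c = 50 − 14 = 36 mm → 1.2 × 36 × 8 × 400 / 1000 = 138.2 → r_n = 92.16 kN.
R_n = 2 × 88.32 + 6 × 92.16 = 729.6 kN.
Design strength φR_n = 0.75 × 729.6 = 547 kN.

547 kN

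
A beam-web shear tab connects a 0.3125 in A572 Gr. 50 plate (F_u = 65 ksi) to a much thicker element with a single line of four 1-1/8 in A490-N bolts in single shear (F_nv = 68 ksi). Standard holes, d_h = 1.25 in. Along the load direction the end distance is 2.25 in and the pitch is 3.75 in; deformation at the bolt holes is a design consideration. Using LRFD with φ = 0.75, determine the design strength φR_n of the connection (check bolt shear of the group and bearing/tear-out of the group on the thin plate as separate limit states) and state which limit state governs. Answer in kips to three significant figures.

Bolt shear: A_b = π·1.125²/4 = 0.994 in²; R_n = 68 × 0.994 × 4 × 1 = 270.4 kips → 0.75 × 270.4 = 203 kips.
Bearing (1.2 l_c t F_u ≤ 2.4 d t F_u): upper limit = 2.4·1.125·0.3125·65 = 54.84 kips.
  Edge l_c = 2.25 − 1.25/2 = 1.625 → r_n = 39.61 kips; interior l_c = 3.75 − 1.25 = 2.5 → r_n = 54.84 kips.
  R_n,bearing = 1·39.61 + 3·54.84 = 204.1 kips → 0.75 × 204.1 = 153 kips.
Bearing governs: 153 kips.

153 kips (bearing governs)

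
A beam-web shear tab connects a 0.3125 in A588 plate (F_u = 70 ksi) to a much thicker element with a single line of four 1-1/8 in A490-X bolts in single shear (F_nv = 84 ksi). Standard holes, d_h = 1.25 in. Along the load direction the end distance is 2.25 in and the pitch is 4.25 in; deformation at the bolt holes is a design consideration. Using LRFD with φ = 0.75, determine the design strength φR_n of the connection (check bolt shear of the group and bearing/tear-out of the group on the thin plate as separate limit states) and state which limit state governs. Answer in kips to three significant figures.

165 kips (bearing governs)

Bolt shear: A_b = π·1.125²/4 = 0.994 in²; R_n = 84 × 0.994 × 4 × 1 = 334 kips → 0.75 × 334 = 250 kips.
Bearing (1.2 l_c t F_u ≤ 2.4 d t F_u): upper limit = 2.4·1.125·0.3125·70 = 59.06 kips.
  Edge l_c = 2.25 − 1.25/2 = 1.625 → r_n = 42.66 kips; interior l_c = 4.25 − 1.25 = 3 → r_n = 59.06 kips.
  R_n,bearing = 1·42.66 + 3·59.06 = 219.8 kips → 0.75 × 219.8 = 165 kips.
Bearing governs: 165 kips.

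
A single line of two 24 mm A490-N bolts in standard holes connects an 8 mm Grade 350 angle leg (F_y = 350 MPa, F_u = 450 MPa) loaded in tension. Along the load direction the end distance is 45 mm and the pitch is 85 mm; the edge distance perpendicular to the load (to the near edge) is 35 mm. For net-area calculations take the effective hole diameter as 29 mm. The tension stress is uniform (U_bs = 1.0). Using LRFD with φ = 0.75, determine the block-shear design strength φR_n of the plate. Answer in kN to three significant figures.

195 kN

Shear plane L_v = 45 + 1·85 = 130 mm; A_gv = 130 × 8 = 1040 mm².
A_nv = (130 − 1.5·29) × 8 = 692 mm².
A_nt = (35 − 0.5·29) × 8 = 164 mm².
0.6 F_u A_nv = 186.8 kN; 0.6 F_y A_gv = 218.4 kN → shear rupture governs the shear term.
R_n = 186.8 + 1.0 × 450 × 164 / 1000 = 260.6 kN.
Design strength φR_n = 0.75 × 260.6 = 195 kN.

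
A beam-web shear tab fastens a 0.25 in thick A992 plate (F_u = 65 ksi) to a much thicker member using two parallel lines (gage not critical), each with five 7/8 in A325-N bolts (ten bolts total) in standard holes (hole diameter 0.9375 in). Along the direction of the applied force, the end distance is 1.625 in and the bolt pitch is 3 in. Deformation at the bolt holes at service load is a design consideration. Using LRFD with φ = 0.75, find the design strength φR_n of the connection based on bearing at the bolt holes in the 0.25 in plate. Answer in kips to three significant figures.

239 kips

Per bolt r_n = 1.2 l_c t F_u ≤ 2.4 d t F_u; upper limit = 2.4 × 0.875 × 0.25 × 65 = 34.12 kips.
Edge bolt: l_c = 1.625 − 0.9375/2 = 1.156 in → 1.2 × 1.156 × 0.25 × 65 = 22.55 → r_n = 22.55 kips.
Interior bolts: l_c = 3 − 0.9375 = 2.062 in → 1.2 × 2.062 × 0.25 × 65 = 40.22 → r_n = 34.12 kips.
R_n = 2 × 22.55 + 8 × 34.12 = 318.1 kips.
Design strength φR_n = 0.75 × 318.1 = 239 kips.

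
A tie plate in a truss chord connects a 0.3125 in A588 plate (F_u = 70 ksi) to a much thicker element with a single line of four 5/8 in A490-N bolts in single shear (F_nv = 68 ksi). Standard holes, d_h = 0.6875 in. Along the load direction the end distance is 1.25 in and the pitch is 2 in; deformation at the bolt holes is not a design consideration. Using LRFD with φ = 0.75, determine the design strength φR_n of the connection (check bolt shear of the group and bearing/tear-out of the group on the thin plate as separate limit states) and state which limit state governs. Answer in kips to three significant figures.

62.6 kips (bolt shear governs)

Bolt shear: A_b = π·0.625²/4 = 0.3068 in²; R_n = 68 × 0.3068 × 4 × 1 = 83.45 kips → 0.75 × 83.45 = 62.6 kips.
Bearing (1.5 l_c t F_u ≤ 3.0 d t F_u): upper limit = 3.0·0.625·0.3125·70 = 41.02 kips.
  Edge l_c = 1.25 − 0.6875/2 = 0.9062 → r_n = 29.74 kips; interior l_c = 2 − 0.6875 = 1.312 → r_n = 41.02 kips.
  R_n,bearing = 1·29.74 + 3·41.02 = 152.8 kips → 0.75 × 152.8 = 115 kips.
Bolt shear governs: 62.6 kips.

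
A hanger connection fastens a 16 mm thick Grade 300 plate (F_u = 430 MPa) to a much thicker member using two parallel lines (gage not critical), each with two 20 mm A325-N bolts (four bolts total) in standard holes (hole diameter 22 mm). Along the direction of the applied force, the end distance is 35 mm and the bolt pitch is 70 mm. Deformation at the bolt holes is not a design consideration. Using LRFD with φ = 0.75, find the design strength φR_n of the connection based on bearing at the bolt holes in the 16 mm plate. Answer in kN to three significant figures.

Per bolt r_n = 1.5 l_c t F_u ≤ 3.0 d t F_u; upper limit = 3.0 × 20 × 16 × 430 / 1000 = 412.8 kN.
Edge bolt: l_c = 35 − 22/2 = 24 mm → 1.5 × 24 × 16 × 430 / 1000 = 247.7 → r_n = 247.7 kN.
Interior bolts: l_c = 70 − 22 = 48 mm → 1.5 × 48 × 16 × 430 / 1000 = 495.4 → r_n = 412.8 kN.
R_n = 2 × 247.7 + 2 × 412.8 = 1321 kN.
Design strength φR_n = 0.75 × 1321 = 991 kN.

991 kN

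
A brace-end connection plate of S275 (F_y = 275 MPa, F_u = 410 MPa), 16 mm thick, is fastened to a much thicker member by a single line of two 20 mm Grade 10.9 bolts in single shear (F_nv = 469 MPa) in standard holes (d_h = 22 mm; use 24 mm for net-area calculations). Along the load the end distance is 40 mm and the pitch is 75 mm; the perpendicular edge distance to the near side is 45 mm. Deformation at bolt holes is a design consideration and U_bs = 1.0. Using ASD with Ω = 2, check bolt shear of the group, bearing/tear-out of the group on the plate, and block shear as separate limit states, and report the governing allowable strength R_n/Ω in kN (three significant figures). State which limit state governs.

147 kN (bolt shear governs)

Bolt shear: A_b = π·20²/4 = 314.2 mm²; R_n = 469 × 314.2 × 2 × 1 / 1000 = 294.7 kN → 294.7 / 2 = 147 kN.
Bearing: edge l_c = 29, r_n = 228.3 kN; interior l_c = 53, r_n = 314.9 kN; R_n = 228.3 + 1·314.9 = 543.2 kN → 272 kN.
Block shear: A_gv = 1840, A_nv = 1264, A_nt = 528 mm²; R_n = min(0.6F_uA_nv, 0.6F_yA_gv) + U_bs·F_u·A_nt = 520.1 kN → 260 kN.
Bolt shear governs: 147 kN.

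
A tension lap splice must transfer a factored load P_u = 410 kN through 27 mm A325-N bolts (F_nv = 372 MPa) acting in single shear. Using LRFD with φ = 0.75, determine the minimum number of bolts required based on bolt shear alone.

A_b = π·27²/4 = 572.6 mm².
Per-bolt design strength φR_n = 0.75 × 372 × 572.6 × 1 / 1000 = 159.7 kN.
n ≥ 410 / 159.7 = 2.567 → use 3 bolts.

3 bolts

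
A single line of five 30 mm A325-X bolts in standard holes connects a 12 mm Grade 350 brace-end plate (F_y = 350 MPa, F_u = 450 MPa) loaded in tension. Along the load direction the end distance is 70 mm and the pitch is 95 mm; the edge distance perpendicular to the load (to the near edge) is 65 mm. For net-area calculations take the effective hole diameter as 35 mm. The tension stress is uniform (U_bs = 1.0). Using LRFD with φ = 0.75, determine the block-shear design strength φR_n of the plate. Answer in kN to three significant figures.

Shear plane L_v = 70 + 4·95 = 450 mm; A_gv = 450 × 12 = 5400 mm².
A_nv = (450 − 4.5·35) × 12 = 3510 mm².
A_nt = (65 − 0.5·35) × 12 = 570 mm².
0.6 F_u A_nv = 947.7 kN; 0.6 F_y A_gv = 1134 kN → shear rupture governs the shear term.
R_n = 947.7 + 1.0 × 450 × 570 / 1000 = 1204 kN.
Design strength φR_n = 0.75 × 1204 = 903 kN.

903 kN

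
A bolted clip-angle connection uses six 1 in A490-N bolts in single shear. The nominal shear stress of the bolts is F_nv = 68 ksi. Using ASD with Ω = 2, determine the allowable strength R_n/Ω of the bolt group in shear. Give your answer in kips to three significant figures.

160 kips

A_b = π × 1² / 4 = 0.7854 in².
R_n = F_nv · A_b · n · n_s = 68 × 0.7854 × 6 × 1 = 320.4 kips.
Allowable strength R_n/Ω = 320.4 / 2 = 160 kips.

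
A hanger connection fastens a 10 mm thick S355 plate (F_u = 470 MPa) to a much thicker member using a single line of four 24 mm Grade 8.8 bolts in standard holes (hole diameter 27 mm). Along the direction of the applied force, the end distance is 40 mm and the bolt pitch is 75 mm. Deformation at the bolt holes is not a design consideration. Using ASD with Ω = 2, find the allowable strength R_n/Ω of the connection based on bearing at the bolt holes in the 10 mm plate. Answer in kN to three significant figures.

Per bolt r_n = 1.5 l_c t F_u ≤ 3.0 d t F_u; upper limit = 3.0 × 24 × 10 × 470 / 1000 = 338.4 kN.
Edge bolt: l_c = 40 − 27/2 = 26.5 mm → 1.5 × 26.5 × 10 × 470 / 1000 = 186.8 → r_n = 186.8 kN.
Interior bolts: l_c = 75 − 27 = 48 mm → 1.5 × 48 × 10 × 470 / 1000 = 338.4 → r_n = 338.4 kN.
R_n = 1 × 186.8 + 3 × 338.4 = 1202 kN.
Allowable strength R_n/Ω = 1202 / 2 = 601 kN.

601 kN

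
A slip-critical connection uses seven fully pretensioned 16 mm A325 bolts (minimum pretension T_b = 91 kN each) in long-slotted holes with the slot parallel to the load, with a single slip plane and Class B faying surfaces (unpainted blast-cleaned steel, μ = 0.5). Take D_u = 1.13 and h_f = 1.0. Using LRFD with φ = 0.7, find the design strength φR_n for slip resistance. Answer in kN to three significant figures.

R_n = μ · D_u · h_f · T_b · n_s · n_b = 0.5 × 1.13 × 1.0 × 91 × 1 × 7 = 359.9 kN.
Design strength φR_n = 0.7 × 359.9 = 252 kN.

252 kN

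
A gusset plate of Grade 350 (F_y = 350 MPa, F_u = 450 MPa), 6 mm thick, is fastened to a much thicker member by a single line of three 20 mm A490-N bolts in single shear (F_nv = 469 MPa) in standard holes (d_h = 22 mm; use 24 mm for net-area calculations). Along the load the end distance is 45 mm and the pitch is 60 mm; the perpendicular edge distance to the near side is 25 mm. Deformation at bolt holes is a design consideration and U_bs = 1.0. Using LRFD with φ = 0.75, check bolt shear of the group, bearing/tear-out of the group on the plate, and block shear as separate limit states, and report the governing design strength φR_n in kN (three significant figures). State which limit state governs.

Bolt shear: A_b = π·20²/4 = 314.2 mm²; R_n = 469 × 314.2 × 3 × 1 / 1000 = 442 kN → 0.75 × 442 = 332 kN.
Bearing: edge l_c = 34, r_n = 110.2 kN; interior l_c = 38, r_n = 123.1 kN; R_n = 110.2 + 2·123.1 = 356.4 kN → 267 kN.
Block shear: A_gv = 990, A_nv = 630, A_nt = 78 mm²; R_n = min(0.6F_uA_nv, 0.6F_yA_gv) + U_bs·F_u·A_nt = 205.2 kN → 154 kN.
Block shear governs: 154 kN.

154 kN (block shear governs)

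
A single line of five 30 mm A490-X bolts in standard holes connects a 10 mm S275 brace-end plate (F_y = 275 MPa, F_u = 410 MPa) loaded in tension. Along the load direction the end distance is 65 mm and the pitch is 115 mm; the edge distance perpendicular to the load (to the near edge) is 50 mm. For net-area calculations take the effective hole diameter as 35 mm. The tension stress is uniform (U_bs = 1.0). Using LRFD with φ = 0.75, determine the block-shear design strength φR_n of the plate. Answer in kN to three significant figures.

Shear plane L_v = 65 + 4·115 = 525 mm; A_gv = 525 × 10 = 5250 mm².
A_nv = (525 − 4.5·35) × 10 = 3675 mm².
A_nt = (50 − 0.5·35) × 10 = 325 mm².
0.6 F_u A_nv = 904.1 kN; 0.6 F_y A_gv = 866.2 kN → shear yielding governs the shear term.
R_n = 866.2 + 1.0 × 410 × 325 / 1000 = 999.5 kN.
Design strength φR_n = 0.75 × 999.5 = 750 kN.

750 kN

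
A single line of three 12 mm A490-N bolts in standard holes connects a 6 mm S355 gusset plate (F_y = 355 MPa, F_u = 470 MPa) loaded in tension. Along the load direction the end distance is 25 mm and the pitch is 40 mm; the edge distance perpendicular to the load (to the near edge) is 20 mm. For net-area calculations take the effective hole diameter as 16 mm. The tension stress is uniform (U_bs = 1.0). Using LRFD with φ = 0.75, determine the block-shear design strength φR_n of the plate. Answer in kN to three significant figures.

Shear plane L_v = 25 + 2·40 = 105 mm; A_gv = 105 × 6 = 630 mm².
A_nv = (105 − 2.5·16) × 6 = 390 mm².
A_nt = (20 − 0.5·16) × 6 = 72 mm².
0.6 F_u A_nv = 110 kN; 0.6 F_y A_gv = 134.2 kN → shear rupture governs the shear term.
R_n = 110 + 1.0 × 470 × 72 / 1000 = 143.8 kN.
Design strength φR_n = 0.75 × 143.8 = 108 kN.

108 kN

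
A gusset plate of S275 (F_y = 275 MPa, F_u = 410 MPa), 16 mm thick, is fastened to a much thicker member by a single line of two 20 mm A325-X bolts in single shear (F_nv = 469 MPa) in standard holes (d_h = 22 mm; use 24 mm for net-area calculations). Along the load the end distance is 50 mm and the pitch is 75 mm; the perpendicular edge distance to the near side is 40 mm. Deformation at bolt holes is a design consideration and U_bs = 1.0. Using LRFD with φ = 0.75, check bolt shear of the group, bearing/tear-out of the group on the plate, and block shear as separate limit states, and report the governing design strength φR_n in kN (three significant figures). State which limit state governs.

Bolt shear: A_b = π·20²/4 = 314.2 mm²; R_n = 469 × 314.2 × 2 × 1 / 1000 = 294.7 kN → 0.75 × 294.7 = 221 kN.
Bearing: edge l_c = 39, r_n = 307 kN; interior l_c = 53, r_n = 314.9 kN; R_n = 307 + 1·314.9 = 621.9 kN → 466 kN.
Block shear: A_gv = 2000, A_nv = 1424, A_nt = 448 mm²; R_n = min(0.6F_uA_nv, 0.6F_yA_gv) + U_bs·F_u·A_nt = 513.7 kN → 385 kN.
Bolt shear governs: 221 kN.

221 kN (bolt shear governs)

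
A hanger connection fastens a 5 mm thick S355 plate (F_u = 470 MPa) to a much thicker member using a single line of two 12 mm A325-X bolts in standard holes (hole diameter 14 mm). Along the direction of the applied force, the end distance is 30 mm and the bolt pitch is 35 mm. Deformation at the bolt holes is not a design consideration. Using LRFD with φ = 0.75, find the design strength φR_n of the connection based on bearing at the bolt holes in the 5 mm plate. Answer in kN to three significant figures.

116 kN

Per bolt r_n = 1.5 l_c t F_u ≤ 3.0 d t F_u; upper limit = 3.0 × 12 × 5 × 470 / 1000 = 84.6 kN.
Edge bolt: l_c = 30 − 14/2 = 23 mm → 1.5 × 23 × 5 × 470 / 1000 = 81.08 → r_n = 81.08 kN.
Interior bolts: l_c = 35 − 14 = 21 mm → 1.5 × 21 × 5 × 470 / 1000 = 74.03 → r_n = 74.03 kN.
R_n = 1 × 81.08 + 1 × 74.03 = 155.1 kN.
Design strength φR_n = 0.75 × 155.1 = 116 kN.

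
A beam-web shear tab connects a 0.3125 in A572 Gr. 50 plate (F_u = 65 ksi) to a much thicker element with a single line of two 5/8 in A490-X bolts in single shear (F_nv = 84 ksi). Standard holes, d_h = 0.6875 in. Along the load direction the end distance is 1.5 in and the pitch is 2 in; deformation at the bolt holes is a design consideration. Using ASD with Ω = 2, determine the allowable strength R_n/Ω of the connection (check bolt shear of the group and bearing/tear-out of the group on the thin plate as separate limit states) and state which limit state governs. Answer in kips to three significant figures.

25.8 kips (bolt shear governs)

Bolt shear: A_b = π·0.625²/4 = 0.3068 in²; R_n = 84 × 0.3068 × 2 × 1 = 51.54 kips → 51.54 / 2 = 25.8 kips.
Bearing (1.2 l_c t F_u ≤ 2.4 d t F_u): upper limit = 2.4·0.625·0.3125·65 = 30.47 kips.
  Edge l_c = 1.5 − 0.6875/2 = 1.156 → r_n = 28.18 kips; interior l_c = 2 − 0.6875 = 1.312 → r_n = 30.47 kips.
  R_n,bearing = 1·28.18 + 1·30.47 = 58.65 kips → 58.65 / 2 = 29.3 kips.
Bolt shear governs: 25.8 kips.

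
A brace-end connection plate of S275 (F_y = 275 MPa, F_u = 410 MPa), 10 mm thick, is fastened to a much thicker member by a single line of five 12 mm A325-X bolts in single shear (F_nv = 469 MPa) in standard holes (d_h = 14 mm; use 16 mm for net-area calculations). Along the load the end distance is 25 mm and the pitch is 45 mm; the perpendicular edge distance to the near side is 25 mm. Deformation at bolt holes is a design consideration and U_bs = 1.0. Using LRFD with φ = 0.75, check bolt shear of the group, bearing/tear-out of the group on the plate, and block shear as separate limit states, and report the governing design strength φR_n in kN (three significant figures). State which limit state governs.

Bolt shear: A_b = π·12²/4 = 113.1 mm²; R_n = 469 × 113.1 × 5 × 1 / 1000 = 265.2 kN → 0.75 × 265.2 = 199 kN.
Bearing: edge l_c = 18, r_n = 88.56 kN; interior l_c = 31, r_n = 118.1 kN; R_n = 88.56 + 4·118.1 = 560.9 kN → 421 kN.
Block shear: A_gv = 2050, A_nv = 1330, A_nt = 170 mm²; R_n = min(0.6F_uA_nv, 0.6F_yA_gv) + U_bs·F_u·A_nt = 396.9 kN → 298 kN.
Bolt shear governs: 199 kN.

199 kN (bolt shear governs)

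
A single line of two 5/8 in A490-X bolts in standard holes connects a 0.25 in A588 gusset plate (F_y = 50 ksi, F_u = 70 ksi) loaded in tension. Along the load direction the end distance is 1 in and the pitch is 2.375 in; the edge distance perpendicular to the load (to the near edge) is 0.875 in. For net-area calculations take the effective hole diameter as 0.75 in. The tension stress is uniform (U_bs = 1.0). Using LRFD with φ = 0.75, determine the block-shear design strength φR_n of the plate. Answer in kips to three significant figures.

Shear plane L_v = 1 + 1·2.375 = 3.375 in; A_gv = 3.375 × 0.25 = 0.8438 in².
A_nv = (3.375 − 1.5·0.75) × 0.25 = 0.5625 in².
A_nt = (0.875 − 0.5·0.75) × 0.25 = 0.125 in².
0.6 F_u A_nv = 23.62 kips; 0.6 F_y A_gv = 25.31 kips → shear rupture governs the shear term.
R_n = 23.62 + 1.0 × 70 × 0.125 = 32.38 kips.
Design strength φR_n = 0.75 × 32.38 = 24.3 kips.

24.3 kips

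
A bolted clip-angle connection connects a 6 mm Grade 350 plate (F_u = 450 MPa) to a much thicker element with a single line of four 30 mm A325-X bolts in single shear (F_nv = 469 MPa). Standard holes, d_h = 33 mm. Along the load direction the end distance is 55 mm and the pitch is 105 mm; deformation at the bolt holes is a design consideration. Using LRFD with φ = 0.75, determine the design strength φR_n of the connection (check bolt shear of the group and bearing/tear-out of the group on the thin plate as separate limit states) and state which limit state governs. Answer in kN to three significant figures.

Bolt shear: A_b = π·30²/4 = 706.9 mm²; R_n = 469 × 706.9 × 4 × 1 / 1000 = 1326 kN → 0.75 × 1326 = 995 kN.
Bearing (1.2 l_c t F_u ≤ 2.4 d t F_u): upper limit = 2.4·30·6·450 / 1000 = 194.4 kN.
  Edge l_c = 55 − 33/2 = 38.5 → r_n = 124.7 kN; interior l_c = 105 − 33 = 72 → r_n = 194.4 kN.
  R_n,bearing = 1·124.7 + 3·194.4 = 707.9 kN → 0.75 × 707.9 = 531 kN.
Bearing governs: 531 kN.

531 kN (bearing governs)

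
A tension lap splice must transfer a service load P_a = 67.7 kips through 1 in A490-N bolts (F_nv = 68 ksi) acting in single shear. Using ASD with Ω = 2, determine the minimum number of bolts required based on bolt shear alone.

A_b = π·1²/4 = 0.7854 in².
Per-bolt allowable strength R_n/Ω = 68 × 0.7854 × 1 / 2 = 26.7 kips.
n ≥ 67.7 / 26.7 = 2.535 → use 3 bolts.

3 bolts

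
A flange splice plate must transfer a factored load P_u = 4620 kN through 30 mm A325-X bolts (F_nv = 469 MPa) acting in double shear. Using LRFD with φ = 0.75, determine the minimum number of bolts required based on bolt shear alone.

A_b = π·30²/4 = 706.9 mm².
Per-bolt design strength φR_n = 0.75 × 469 × 706.9 × 2 / 1000 = 497.3 kN.
n ≥ 4620 / 497.3 = 9.291 → use 10 bolts.

10 bolts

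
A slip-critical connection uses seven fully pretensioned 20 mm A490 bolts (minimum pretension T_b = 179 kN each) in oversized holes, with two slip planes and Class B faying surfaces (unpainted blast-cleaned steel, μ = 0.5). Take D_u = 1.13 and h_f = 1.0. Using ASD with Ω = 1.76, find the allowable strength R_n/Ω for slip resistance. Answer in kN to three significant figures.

804 kN

R_n = μ · D_u · h_f · T_b · n_s · n_b = 0.5 × 1.13 × 1.0 × 179 × 2 × 7 = 1416 kN.
Allowable strength R_n/Ω = 1416 / 1.76 = 804 kN.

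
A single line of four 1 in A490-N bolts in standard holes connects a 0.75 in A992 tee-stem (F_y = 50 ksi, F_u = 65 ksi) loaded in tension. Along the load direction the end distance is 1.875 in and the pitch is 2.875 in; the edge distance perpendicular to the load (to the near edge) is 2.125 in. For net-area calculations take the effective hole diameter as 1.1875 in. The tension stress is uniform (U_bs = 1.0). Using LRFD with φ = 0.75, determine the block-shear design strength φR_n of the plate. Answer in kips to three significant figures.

195 kips

Shear plane L_v = 1.875 + 3·2.875 = 10.5 in; A_gv = 10.5 × 0.75 = 7.875 in².
A_nv = (10.5 − 3.5·1.1875) × 0.75 = 4.758 in².
A_nt = (2.125 − 0.5·1.1875) × 0.75 = 1.148 in².
0.6 F_u A_nv = 185.6 kips; 0.6 F_y A_gv = 236.2 kips → shear rupture governs the shear term.
R_n = 185.6 + 1.0 × 65 × 1.148 = 260.2 kips.
Design strength φR_n = 0.75 × 260.2 = 195 kips.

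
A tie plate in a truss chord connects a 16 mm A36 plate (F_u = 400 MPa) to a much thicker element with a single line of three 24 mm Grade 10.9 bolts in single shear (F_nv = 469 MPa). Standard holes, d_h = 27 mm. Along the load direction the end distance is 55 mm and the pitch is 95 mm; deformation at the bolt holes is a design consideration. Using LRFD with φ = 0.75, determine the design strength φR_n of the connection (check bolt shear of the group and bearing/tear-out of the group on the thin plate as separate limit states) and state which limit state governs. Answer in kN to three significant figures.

477 kN (bolt shear governs)

Bolt shear: A_b = π·24²/4 = 452.4 mm²; R_n = 469 × 452.4 × 3 × 1 / 1000 = 636.5 kN → 0.75 × 636.5 = 477 kN.
Bearing (1.2 l_c t F_u ≤ 2.4 d t F_u): upper limit = 2.4·24·16·400 / 1000 = 368.6 kN.
  Edge l_c = 55 − 27/2 = 41.5 → r_n = 318.7 kN; interior l_c = 95 − 27 = 68 → r_n = 368.6 kN.
  R_n,bearing = 1·318.7 + 2·368.6 = 1056 kN → 0.75 × 1056 = 792 kN.
Bolt shear governs: 477 kN.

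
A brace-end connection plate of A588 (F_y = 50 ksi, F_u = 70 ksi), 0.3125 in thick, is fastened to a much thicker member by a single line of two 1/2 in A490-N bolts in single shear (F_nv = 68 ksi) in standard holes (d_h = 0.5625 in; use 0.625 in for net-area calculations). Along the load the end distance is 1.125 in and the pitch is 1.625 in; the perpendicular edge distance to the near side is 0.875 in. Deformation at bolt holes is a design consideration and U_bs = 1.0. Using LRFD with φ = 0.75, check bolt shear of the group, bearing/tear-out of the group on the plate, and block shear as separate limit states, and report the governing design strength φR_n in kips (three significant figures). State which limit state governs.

Bolt shear: A_b = π·0.5²/4 = 0.1963 in²; R_n = 68 × 0.1963 × 2 × 1 = 26.7 kips → 0.75 × 26.7 = 20 kips.
Bearing: edge l_c = 0.8438, r_n = 22.15 kips; interior l_c = 1.062, r_n = 26.25 kips; R_n = 22.15 + 1·26.25 = 48.4 kips → 36.3 kips.
Block shear: A_gv = 0.8594, A_nv = 0.5664, A_nt = 0.1758 in²; R_n = min(0.6F_uA_nv, 0.6F_yA_gv) + U_bs·F_u·A_nt = 36.09 kips → 27.1 kips.
Bolt shear governs: 20 kips.

20 kips (bolt shear governs)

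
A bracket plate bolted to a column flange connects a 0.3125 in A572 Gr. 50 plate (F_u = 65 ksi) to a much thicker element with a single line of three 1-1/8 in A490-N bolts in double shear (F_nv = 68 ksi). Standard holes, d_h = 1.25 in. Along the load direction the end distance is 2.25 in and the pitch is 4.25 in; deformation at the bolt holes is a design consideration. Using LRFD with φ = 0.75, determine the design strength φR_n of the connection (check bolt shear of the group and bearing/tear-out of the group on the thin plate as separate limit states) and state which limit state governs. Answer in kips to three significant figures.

112 kips (bearing governs)

Bolt shear: A_b = π·1.125²/4 = 0.994 in²; R_n = 68 × 0.994 × 3 × 2 = 405.6 kips → 0.75 × 405.6 = 304 kips.
Bearing (1.2 l_c t F_u ≤ 2.4 d t F_u): upper limit = 2.4·1.125·0.3125·65 = 54.84 kips.
  Edge l_c = 2.25 − 1.25/2 = 1.625 → r_n = 39.61 kips; interior l_c = 4.25 − 1.25 = 3 → r_n = 54.84 kips.
  R_n,bearing = 1·39.61 + 2·54.84 = 149.3 kips → 0.75 × 149.3 = 112 kips.
Bearing governs: 112 kips.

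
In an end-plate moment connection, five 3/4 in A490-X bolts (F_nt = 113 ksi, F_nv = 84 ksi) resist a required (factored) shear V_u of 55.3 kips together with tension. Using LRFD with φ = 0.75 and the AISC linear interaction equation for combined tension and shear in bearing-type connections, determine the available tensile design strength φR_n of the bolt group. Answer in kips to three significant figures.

169 kips

A_b = π·0.75²/4 = 0.4418 in²; f_rv = 55.3 / (5 × 0.4418) = 25.03 ksi.
F'_nt = 1.3 F_nt − (F_nt / φF_nv) f_rv = 1.3·113 − (113/(0.75·84))·25.03 = 102 ksi, capped at F_nt → F'_nt = 102 ksi.
R_n = F'_nt · A_b · n = 102 × 0.4418 × 5 = 225.3 kips.
Design strength φR_n = 0.75 × 225.3 = 169 kips.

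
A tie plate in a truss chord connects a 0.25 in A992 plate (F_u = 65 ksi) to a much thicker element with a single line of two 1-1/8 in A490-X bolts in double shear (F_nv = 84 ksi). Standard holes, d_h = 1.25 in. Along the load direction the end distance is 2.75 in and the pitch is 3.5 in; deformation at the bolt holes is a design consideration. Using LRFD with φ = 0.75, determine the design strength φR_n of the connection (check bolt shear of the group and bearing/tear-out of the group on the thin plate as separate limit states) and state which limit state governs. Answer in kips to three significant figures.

Bolt shear: A_b = π·1.125²/4 = 0.994 in²; R_n = 84 × 0.994 × 2 × 2 = 334 kips → 0.75 × 334 = 250 kips.
Bearing (1.2 l_c t F_u ≤ 2.4 d t F_u): upper limit = 2.4·1.125·0.25·65 = 43.87 kips.
  Edge l_c = 2.75 − 1.25/2 = 2.125 → r_n = 41.44 kips; interior l_c = 3.5 − 1.25 = 2.25 → r_n = 43.87 kips.
  R_n,bearing = 1·41.44 + 1·43.87 = 85.31 kips → 0.75 × 85.31 = 64 kips.
Bearing governs: 64 kips.

64 kips (bearing governs)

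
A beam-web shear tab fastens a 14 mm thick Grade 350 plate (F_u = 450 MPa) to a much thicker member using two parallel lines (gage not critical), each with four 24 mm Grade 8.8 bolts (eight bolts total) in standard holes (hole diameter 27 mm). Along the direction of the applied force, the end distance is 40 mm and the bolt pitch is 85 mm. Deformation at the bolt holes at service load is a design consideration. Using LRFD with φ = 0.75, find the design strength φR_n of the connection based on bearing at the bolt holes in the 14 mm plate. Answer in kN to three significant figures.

1930 kN

Per bolt r_n = 1.2 l_c t F_u ≤ 2.4 d t F_u; upper limit = 2.4 × 24 × 14 × 450 / 1000 = 362.9 kN.
Edge bolt: l_c = 40 − 27/2 = 26.5 mm → 1.2 × 26.5 × 14 × 450 / 1000 = 200.3 → r_n = 200.3 kN.
Interior bolts: l_c = 85 − 27 = 58 mm → 1.2 × 58 × 14 × 450 / 1000 = 438.5 → r_n = 362.9 kN.
R_n = 2 × 200.3 + 6 × 362.9 = 2578 kN.
Design strength φR_n = 0.75 × 2578 = 1930 kN.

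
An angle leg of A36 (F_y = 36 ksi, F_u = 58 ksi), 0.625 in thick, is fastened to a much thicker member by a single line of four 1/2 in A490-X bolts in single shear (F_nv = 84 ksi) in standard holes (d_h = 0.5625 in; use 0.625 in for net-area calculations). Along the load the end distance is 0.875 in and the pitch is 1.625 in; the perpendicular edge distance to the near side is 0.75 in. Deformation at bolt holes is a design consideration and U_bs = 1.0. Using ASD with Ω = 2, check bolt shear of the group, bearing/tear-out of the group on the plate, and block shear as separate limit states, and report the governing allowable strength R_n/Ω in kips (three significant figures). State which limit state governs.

33 kips (bolt shear governs)

Bolt shear: A_b = π·0.5²/4 = 0.1963 in²; R_n = 84 × 0.1963 × 4 × 1 = 65.97 kips → 65.97 / 2 = 33 kips.
Bearing: edge l_c = 0.5938, r_n = 25.83 kips; interior l_c = 1.062, r_n = 43.5 kips; R_n = 25.83 + 3·43.5 = 156.3 kips → 78.2 kips.
Block shear: A_gv = 3.594, A_nv = 2.227, A_nt = 0.2734 in²; R_n = min(0.6F_uA_nv, 0.6F_yA_gv) + U_bs·F_u·A_nt = 93.34 kips → 46.7 kips.
Bolt shear governs: 33 kips.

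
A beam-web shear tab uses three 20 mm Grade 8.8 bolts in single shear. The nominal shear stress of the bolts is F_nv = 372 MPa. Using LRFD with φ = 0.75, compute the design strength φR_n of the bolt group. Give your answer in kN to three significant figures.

263 kN

A_b = π × 20² / 4 = 314.2 mm².
R_n = F_nv · A_b · n · n_s = 372 × 314.2 × 3 × 1 / 1000 = 350.6 kN.
Design strength φR_n = 0.75 × 350.6 = 263 kN.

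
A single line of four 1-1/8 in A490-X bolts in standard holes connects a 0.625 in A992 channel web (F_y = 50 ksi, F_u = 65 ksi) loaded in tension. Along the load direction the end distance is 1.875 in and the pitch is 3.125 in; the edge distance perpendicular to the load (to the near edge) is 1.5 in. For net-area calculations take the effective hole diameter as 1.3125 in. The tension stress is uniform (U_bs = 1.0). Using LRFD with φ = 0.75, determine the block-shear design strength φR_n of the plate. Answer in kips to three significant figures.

Shear plane L_v = 1.875 + 3·3.125 = 11.25 in; A_gv = 11.25 × 0.625 = 7.031 in².
A_nv = (11.25 − 3.5·1.3125) × 0.625 = 4.16 in².
A_nt = (1.5 − 0.5·1.3125) × 0.625 = 0.5273 in².
0.6 F_u A_nv = 162.2 kips; 0.6 F_y A_gv = 210.9 kips → shear rupture governs the shear term.
R_n = 162.2 + 1.0 × 65 × 0.5273 = 196.5 kips.
Design strength φR_n = 0.75 × 196.5 = 147 kips.

147 kips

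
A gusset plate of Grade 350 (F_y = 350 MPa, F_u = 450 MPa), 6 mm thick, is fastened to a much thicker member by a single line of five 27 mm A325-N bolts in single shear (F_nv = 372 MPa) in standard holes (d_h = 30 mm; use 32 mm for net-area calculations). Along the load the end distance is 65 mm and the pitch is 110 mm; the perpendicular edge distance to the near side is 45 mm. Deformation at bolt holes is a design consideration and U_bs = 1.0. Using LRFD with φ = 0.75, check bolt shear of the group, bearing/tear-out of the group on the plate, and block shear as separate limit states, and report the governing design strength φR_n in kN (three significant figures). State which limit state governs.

Bolt shear: A_b = π·27²/4 = 572.6 mm²; R_n = 372 × 572.6 × 5 × 1 / 1000 = 1065 kN → 0.75 × 1065 = 799 kN.
Bearing: edge l_c = 50, r_n = 162 kN; interior l_c = 80, r_n = 175 kN; R_n = 162 + 4·175 = 861.8 kN → 646 kN.
Block shear: A_gv = 3030, A_nv = 2166, A_nt = 174 mm²; R_n = min(0.6F_uA_nv, 0.6F_yA_gv) + U_bs·F_u·A_nt = 663.1 kN → 497 kN.
Block shear governs: 497 kN.

497 kN (block shear governs)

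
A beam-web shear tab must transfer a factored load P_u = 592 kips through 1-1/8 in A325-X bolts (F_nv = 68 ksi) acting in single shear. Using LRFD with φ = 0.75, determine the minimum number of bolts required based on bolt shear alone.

A_b = π·1.125²/4 = 0.994 in².
Per-bolt design strength φR_n = 0.75 × 68 × 0.994 × 1 = 50.69 kips.
n ≥ 592 / 50.69 = 11.68 → use 12 bolts.

12 bolts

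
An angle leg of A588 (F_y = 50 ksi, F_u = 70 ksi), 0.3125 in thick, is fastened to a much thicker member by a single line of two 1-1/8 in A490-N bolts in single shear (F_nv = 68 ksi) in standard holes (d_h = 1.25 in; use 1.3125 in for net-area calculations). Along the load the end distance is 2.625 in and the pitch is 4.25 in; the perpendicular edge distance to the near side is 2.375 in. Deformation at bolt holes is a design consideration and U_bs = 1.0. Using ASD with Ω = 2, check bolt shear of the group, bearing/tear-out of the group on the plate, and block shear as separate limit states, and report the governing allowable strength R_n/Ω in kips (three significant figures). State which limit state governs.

51 kips (block shear governs)

Bolt shear: A_b = π·1.125²/4 = 0.994 in²; R_n = 68 × 0.994 × 2 × 1 = 135.2 kips → 135.2 / 2 = 67.6 kips.
Bearing: edge l_c = 2, r_n = 52.5 kips; interior l_c = 3, r_n = 59.06 kips; R_n = 52.5 + 1·59.06 = 111.6 kips → 55.8 kips.
Block shear: A_gv = 2.148, A_nv = 1.533, A_nt = 0.5371 in²; R_n = min(0.6F_uA_nv, 0.6F_yA_gv) + U_bs·F_u·A_nt = 102 kips → 51 kips.
Block shear governs: 51 kips.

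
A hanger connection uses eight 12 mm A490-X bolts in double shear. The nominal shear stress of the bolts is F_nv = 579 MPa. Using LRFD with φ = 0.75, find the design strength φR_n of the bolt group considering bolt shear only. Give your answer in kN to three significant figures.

A_b = π × 12² / 4 = 113.1 mm².
R_n = F_nv · A_b · n · n_s = 579 × 113.1 × 8 × 2 / 1000 = 1048 kN.
Design strength φR_n = 0.75 × 1048 = 786 kN.

786 kN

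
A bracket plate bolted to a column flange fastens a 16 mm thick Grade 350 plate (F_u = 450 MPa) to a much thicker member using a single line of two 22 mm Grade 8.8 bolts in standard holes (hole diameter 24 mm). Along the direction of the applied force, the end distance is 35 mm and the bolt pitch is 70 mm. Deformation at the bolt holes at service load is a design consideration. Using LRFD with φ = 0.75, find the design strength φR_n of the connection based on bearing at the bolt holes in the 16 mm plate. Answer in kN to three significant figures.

434 kN

Per bolt r_n = 1.2 l_c t F_u ≤ 2.4 d t F_u; upper limit = 2.4 × 22 × 16 × 450 / 1000 = 380.2 kN.
Edge bolt: l_c = 35 − 24/2 = 23 mm → 1.2 × 23 × 16 × 450 / 1000 = 198.7 → r_n = 198.7 kN.
Interior bolts: l_c = 70 − 24 = 46 mm → 1.2 × 46 × 16 × 450 / 1000 = 397.4 → r_n = 380.2 kN.
R_n = 1 × 198.7 + 1 × 380.2 = 578.9 kN.
Design strength φR_n = 0.75 × 578.9 = 434 kN.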